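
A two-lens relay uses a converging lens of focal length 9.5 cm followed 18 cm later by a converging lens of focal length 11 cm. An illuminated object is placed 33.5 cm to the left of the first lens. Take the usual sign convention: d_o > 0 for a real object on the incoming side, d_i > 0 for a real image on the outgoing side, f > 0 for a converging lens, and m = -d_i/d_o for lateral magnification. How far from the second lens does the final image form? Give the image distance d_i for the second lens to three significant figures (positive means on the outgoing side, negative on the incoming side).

Applying the thin-lens equation to the first lens, 1/9.5 = 1/33.5 + 1/d_i1, which gives d_i1 = 13.260 cm.
Object distance for lens 2: d_o2 = 18 - 13.260 = 4.740 cm.
Applying the thin-lens equation again with f_2 = 11 cm and d_o2 = 4.740 cm gives d_i2 = -8.328 cm.

-8.33 cm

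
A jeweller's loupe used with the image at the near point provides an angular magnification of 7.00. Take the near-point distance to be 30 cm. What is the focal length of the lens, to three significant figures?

For the image at the near point, M = 1 + D/f.
f = D/(M - 1) = 30/(7.0 - 1) = 5.000 cm.

5.00 cm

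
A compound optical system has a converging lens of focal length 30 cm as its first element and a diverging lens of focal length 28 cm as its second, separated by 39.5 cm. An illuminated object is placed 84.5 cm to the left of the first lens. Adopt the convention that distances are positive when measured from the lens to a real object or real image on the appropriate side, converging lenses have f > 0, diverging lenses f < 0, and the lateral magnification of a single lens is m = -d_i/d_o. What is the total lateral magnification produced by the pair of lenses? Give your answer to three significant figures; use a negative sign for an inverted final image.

Applying the thin-lens equation to the first lens, 1/30 = 1/84.5 + 1/d_i1, which gives d_i1 = 46.514 cm.
Its lateral magnification is m_1 = -d_i1/d_o1 = -(46.514)/84.5 = -0.5505.
This image would form 46.514 cm past lens 1, i.e. 7.014 cm beyond lens 2, so it is a virtual object for lens 2: d_o2 = 39.5 - 46.514 = -7.014 cm.
Applying the thin-lens equation again with f_2 = -28 cm and d_o2 = -7.014 cm gives d_i2 = 9.358 cm.
m_2 = -(9.358)/(-7.014) = 1.3342.
Overall magnification: m = m_1 m_2 = -0.7344.

-0.734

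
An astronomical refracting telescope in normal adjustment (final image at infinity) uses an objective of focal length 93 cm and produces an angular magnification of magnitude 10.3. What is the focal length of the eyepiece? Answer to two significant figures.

|M| = f_obj/f_eye, so f_eye = f_obj/|M| = 93/10.3 = 9.029 cm.

9.0 cm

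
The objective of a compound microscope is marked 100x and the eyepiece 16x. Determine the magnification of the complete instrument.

The overall magnification of a compound microscope is the product of the objective and eyepiece magnifications:
M = M_obj x M_eye = 100 x 16 = 1600.

1600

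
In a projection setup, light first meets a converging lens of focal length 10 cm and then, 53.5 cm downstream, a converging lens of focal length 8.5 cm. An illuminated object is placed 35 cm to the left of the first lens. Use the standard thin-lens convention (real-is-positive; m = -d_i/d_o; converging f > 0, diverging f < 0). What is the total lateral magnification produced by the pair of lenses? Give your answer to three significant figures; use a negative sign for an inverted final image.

Applying the thin-lens equation to the first lens, 1/10 = 1/35 + 1/d_i1, which gives d_i1 = 14.000 cm.
Its lateral magnification is m_1 = -d_i1/d_o1 = -(14.000)/35 = -0.4000.
That image sits 39.500 cm in front of the second lens, so d_o2 = 39.500 cm.
Applying the thin-lens equation again with f_2 = 8.5 cm and d_o2 = 39.500 cm gives d_i2 = 10.831 cm.
m_2 = -(10.831)/(39.500) = -0.2742.
Total m = m_1 x m_2 = (-0.4000)(-0.2742) = 0.1097.

0.110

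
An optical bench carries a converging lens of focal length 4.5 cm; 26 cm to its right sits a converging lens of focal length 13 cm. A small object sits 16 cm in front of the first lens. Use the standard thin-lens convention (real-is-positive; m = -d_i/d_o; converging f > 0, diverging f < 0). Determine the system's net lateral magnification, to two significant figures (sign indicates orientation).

Lens 1: 1/d_i1 = 1/f_1 - 1/d_o1 = 1/4.5 - 1/16 = 0.15972 cm^-1, so d_i1 = 6.261 cm.
m_1 = -(6.261)/16 = -0.3913.
The intermediate image is 6.261 cm to the right of lens 1, so d_o2 = L - d_i1 = 26 - 6.261 = 19.739 cm.
Lens 2: 1/d_i2 = 1/f_2 - 1/d_o2 = 1/13 - 1/(19.739) = 0.02626 cm^-1, so d_i2 = 38.077 cm.
m_2 = -(38.077)/(19.739) = -1.9290.
The system's lateral magnification is m_1 m_2 = (-0.3913)(-1.9290) = 0.7548.

0.75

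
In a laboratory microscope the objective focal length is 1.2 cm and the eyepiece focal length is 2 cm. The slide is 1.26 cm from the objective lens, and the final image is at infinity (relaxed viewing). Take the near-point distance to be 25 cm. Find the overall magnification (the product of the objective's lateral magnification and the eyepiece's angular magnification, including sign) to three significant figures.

Objective: 1/d_i = 1/f_obj - 1/d_o = 1/1.2 - 1/1.26 = 0.03968 cm^-1, so d_i = 25.200 cm.
m_obj = -d_i/d_o = -25.200/1.26 = -20.000.
Eyepiece angular magnification (image at infinity): M_eye = D/f_e = 25/2 = 12.500.
Overall M = m_obj x M_eye = (-20.000)(12.500) = -250.00.

-250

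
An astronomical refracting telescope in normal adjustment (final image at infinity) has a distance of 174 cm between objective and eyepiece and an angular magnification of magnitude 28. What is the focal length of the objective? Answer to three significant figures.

In normal adjustment the tube length equals f_obj + f_eye and |M| = f_obj/f_eye.
So f_obj = 28 f_eye and 28 f_eye + f_eye = 174 cm, giving f_eye = 174/29 = 6.000 cm and f_obj = 168.000 cm.

168 cm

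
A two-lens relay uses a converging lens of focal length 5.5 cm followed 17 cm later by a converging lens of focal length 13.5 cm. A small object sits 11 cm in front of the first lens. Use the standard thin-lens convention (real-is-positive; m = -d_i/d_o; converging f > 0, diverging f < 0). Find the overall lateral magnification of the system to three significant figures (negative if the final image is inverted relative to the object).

First lens: d_i1 = 1/(1/5.5 - 1/11) = 11.000 cm.
m_1 = -(11.000)/11 = -1.0000.
The intermediate image is 11.000 cm to the right of lens 1, so d_o2 = L - d_i1 = 17 - 11.000 = 6.000 cm.
Second lens: d_i2 = 1/(1/13.5 - 1/(6.000)) = -10.800 cm.
m_2 = -(-10.800)/(6.000) = 1.8000.
Overall magnification: m = m_1 m_2 = -1.8000.

-1.80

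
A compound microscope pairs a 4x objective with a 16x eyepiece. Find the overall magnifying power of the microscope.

64

The overall magnification of a compound microscope is the product of the objective and eyepiece magnifications:
M = M_obj x M_eye = 4 x 16 = 64.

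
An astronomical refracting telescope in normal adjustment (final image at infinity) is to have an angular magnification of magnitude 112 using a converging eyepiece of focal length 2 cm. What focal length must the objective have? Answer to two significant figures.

220 cm

|M| = f_obj/|f_eye|, so f_obj = |M| x |f_eye| = 112.0 x 2 = 224.000 cm.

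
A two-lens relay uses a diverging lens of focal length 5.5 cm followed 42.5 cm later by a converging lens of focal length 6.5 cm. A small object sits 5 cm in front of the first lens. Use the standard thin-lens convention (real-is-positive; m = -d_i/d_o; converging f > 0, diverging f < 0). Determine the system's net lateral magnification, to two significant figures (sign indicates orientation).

-0.088

Applying the thin-lens equation to the first lens, 1/(-5.5) = 1/5 + 1/d_i1, which gives d_i1 = -2.619 cm.
Its lateral magnification is m_1 = -d_i1/d_o1 = -(-2.619)/5 = 0.5238.
With d_i1 < 0 the first image is virtual and lies on the object side; the object distance for lens 2 is d_o2 = 42.5 - (-2.619) = 45.119 cm.
Applying the thin-lens equation again with f_2 = 6.5 cm and d_o2 = 45.119 cm gives d_i2 = 7.594 cm.
m_2 = -(7.594)/(45.119) = -0.1683.
The system's lateral magnification is m_1 m_2 = (0.5238)(-0.1683) = -0.0882.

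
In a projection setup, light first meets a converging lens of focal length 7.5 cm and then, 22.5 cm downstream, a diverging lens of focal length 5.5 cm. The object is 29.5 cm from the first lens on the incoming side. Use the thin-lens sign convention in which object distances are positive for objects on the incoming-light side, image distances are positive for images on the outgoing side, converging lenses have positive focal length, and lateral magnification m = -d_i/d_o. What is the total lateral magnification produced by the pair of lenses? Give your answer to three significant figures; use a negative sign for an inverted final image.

-0.104

Lens 1: 1/d_i1 = 1/f_1 - 1/d_o1 = 1/7.5 - 1/29.5 = 0.09944 cm^-1, so d_i1 = 10.057 cm.
m_1 = -(10.057)/29.5 = -0.3409.
The intermediate image is 10.057 cm to the right of lens 1, so d_o2 = L - d_i1 = 22.5 - 10.057 = 12.443 cm.
Lens 2: 1/d_i2 = 1/f_2 - 1/d_o2 = 1/(-5.5) - 1/(12.443) = -0.26218 cm^-1, so d_i2 = -3.814 cm.
m_2 = -(-3.814)/(12.443) = 0.3065.
The system's lateral magnification is m_1 m_2 = (-0.3409)(0.3065) = -0.1045.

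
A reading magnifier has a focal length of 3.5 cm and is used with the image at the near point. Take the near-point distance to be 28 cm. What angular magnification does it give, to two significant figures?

M = 1 + D/f = 1 + 28/3.5 = 9.000.

9.0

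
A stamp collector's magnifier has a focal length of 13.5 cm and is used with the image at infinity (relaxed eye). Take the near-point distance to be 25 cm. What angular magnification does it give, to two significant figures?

1.9

M = D/f = 25/13.5 = 1.852.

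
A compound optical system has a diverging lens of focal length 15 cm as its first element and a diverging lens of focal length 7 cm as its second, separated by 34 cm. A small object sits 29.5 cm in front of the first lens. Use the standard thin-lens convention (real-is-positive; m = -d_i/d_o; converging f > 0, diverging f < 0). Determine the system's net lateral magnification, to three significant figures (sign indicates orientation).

0.0463

Lens 1: 1/d_i1 = 1/f_1 - 1/d_o1 = 1/(-15) - 1/29.5 = -0.10056 cm^-1, so d_i1 = -9.944 cm.
m_1 = -(-9.944)/29.5 = 0.3371.
The intermediate image is virtual, 9.944 cm to the left of lens 1, so d_o2 = L - d_i1 = 34 - (-9.944) = 43.944 cm.
Lens 2: 1/d_i2 = 1/f_2 - 1/d_o2 = 1/(-7) - 1/(43.944) = -0.16561 cm^-1, so d_i2 = -6.038 cm.
m_2 = -(-6.038)/(43.944) = 0.1374.
Overall magnification: m = m_1 m_2 = 0.0463.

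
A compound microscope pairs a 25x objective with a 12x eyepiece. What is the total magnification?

The overall magnification of a compound microscope is the product of the objective and eyepiece magnifications:
M = M_obj x M_eye = 25 x 12 = 300.

300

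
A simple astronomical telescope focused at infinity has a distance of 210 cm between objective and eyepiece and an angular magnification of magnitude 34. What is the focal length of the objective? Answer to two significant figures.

In normal adjustment the tube length equals f_obj + f_eye and |M| = f_obj/f_eye.
So f_obj = 34 f_eye and 34 f_eye + f_eye = 210 cm, giving f_eye = 210/35 = 6.000 cm and f_obj = 204.000 cm.

200 cm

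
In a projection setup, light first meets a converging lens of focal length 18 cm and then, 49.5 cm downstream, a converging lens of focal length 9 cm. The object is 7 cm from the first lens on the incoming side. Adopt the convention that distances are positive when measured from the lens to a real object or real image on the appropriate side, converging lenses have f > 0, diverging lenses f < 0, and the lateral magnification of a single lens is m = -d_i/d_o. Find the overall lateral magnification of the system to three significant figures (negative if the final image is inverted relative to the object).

Applying the thin-lens equation to the first lens, 1/18 = 1/7 + 1/d_i1, which gives d_i1 = -11.455 cm.
Its lateral magnification is m_1 = -d_i1/d_o1 = -(-11.455)/7 = 1.6364.
With d_i1 < 0 the first image is virtual and lies on the object side; the object distance for lens 2 is d_o2 = 49.5 - (-11.455) = 60.955 cm.
Applying the thin-lens equation again with f_2 = 9 cm and d_o2 = 60.955 cm gives d_i2 = 10.559 cm.
m_2 = -(10.559)/(60.955) = -0.1732.
Overall magnification: m = m_1 m_2 = -0.2835.

-0.283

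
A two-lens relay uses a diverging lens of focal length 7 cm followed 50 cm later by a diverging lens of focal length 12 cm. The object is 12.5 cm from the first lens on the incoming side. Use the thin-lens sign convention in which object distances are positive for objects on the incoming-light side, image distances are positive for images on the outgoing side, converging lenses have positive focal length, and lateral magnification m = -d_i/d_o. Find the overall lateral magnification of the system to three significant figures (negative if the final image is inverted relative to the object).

0.0648

Lens 1: 1/d_i1 = 1/f_1 - 1/d_o1 = 1/(-7) - 1/12.5 = -0.22286 cm^-1, so d_i1 = -4.487 cm.
m_1 = -(-4.487)/12.5 = 0.3590.
With d_i1 < 0 the first image is virtual and lies on the object side; the object distance for lens 2 is d_o2 = 50 - (-4.487) = 54.487 cm.
Lens 2: 1/d_i2 = 1/f_2 - 1/d_o2 = 1/(-12) - 1/(54.487) = -0.10169 cm^-1, so d_i2 = -9.834 cm.
m_2 = -(-9.834)/(54.487) = 0.1805.
The system's lateral magnification is m_1 m_2 = (0.3590)(0.1805) = 0.0648.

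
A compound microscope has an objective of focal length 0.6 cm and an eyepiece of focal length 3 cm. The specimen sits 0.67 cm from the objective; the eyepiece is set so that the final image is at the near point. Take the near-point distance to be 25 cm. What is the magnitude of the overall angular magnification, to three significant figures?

80.0

Objective: 1/d_i = 1/f_obj - 1/d_o = 1/0.6 - 1/0.67 = 0.17413 cm^-1, so d_i = 5.743 cm.
m_obj = -d_i/d_o = -5.743/0.67 = -8.571.
Eyepiece angular magnification (image at near point): M_eye = 1 + D/f_e = 1 + 25/3 = 9.333.
Overall M = m_obj x M_eye = (-8.571)(9.333) = -80.00.
|M| = 80.00.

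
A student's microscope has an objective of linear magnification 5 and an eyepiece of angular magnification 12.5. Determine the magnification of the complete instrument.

The overall magnification of a compound microscope is the product of the objective and eyepiece magnifications:
M = M_obj x M_eye = 5 x 12.5 = 62.5.

62.5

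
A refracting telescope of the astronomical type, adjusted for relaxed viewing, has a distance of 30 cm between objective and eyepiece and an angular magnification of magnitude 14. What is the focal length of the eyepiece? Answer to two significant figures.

In normal adjustment the tube length equals f_obj + f_eye and |M| = f_obj/f_eye.
So f_obj = 14 f_eye and 14 f_eye + f_eye = 30 cm, giving f_eye = 30/15 = 2.000 cm and f_obj = 28.000 cm.

2.0 cm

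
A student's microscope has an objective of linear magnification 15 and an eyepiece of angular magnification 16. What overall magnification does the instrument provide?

The overall magnification of a compound microscope is the product of the objective and eyepiece magnifications:
M = M_obj x M_eye = 15 x 16 = 240.

240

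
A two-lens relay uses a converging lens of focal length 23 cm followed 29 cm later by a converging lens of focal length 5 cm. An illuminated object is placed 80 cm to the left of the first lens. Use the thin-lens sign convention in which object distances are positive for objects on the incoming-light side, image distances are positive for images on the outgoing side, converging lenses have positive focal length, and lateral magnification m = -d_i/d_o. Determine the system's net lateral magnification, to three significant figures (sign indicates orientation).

-0.244

Lens 1: 1/d_i1 = 1/f_1 - 1/d_o1 = 1/23 - 1/80 = 0.03098 cm^-1, so d_i1 = 32.281 cm.
m_1 = -(32.281)/80 = -0.4035.
Since 32.281 cm > 29 cm, the first image lies past the second lens and serves as a virtual object: d_o2 = L - d_i1 = -3.281 cm.
Lens 2: 1/d_i2 = 1/f_2 - 1/d_o2 = 1/5 - 1/(-3.281) = 0.50481 cm^-1, so d_i2 = 1.981 cm.
m_2 = -(1.981)/(-3.281) = 0.6038.
Total m = m_1 x m_2 = (-0.4035)(0.6038) = -0.2436.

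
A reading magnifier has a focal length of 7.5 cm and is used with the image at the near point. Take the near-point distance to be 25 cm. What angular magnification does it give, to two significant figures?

M = 1 + D/f = 1 + 25/7.5 = 4.333.

4.3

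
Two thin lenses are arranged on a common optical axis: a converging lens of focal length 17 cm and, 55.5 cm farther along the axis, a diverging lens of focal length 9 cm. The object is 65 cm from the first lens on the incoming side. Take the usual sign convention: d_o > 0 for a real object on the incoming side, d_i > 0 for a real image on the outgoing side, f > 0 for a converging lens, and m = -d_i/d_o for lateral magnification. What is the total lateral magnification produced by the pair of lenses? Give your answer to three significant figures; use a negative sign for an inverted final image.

-0.0768

Lens 1: 1/d_i1 = 1/f_1 - 1/d_o1 = 1/17 - 1/65 = 0.04344 cm^-1, so d_i1 = 23.021 cm.
m_1 = -(23.021)/65 = -0.3542.
That image sits 32.479 cm in front of the second lens, so d_o2 = 32.479 cm.
Lens 2: 1/d_i2 = 1/f_2 - 1/d_o2 = 1/(-9) - 1/(32.479) = -0.14190 cm^-1, so d_i2 = -7.047 cm.
m_2 = -(-7.047)/(32.479) = 0.2170.
The system's lateral magnification is m_1 m_2 = (-0.3542)(0.2170) = -0.0768.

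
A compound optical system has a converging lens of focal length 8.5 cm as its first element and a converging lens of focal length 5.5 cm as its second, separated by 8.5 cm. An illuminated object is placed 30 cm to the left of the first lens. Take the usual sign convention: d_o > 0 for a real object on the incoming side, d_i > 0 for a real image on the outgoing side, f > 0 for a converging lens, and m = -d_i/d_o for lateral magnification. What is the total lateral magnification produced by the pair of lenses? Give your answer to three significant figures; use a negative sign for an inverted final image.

-0.245

Lens 1: 1/d_i1 = 1/f_1 - 1/d_o1 = 1/8.5 - 1/30 = 0.08431 cm^-1, so d_i1 = 11.860 cm.
m_1 = -(11.860)/30 = -0.3953.
Since 11.860 cm > 8.5 cm, the first image lies past the second lens and serves as a virtual object: d_o2 = L - d_i1 = -3.360 cm.
Lens 2: 1/d_i2 = 1/f_2 - 1/d_o2 = 1/5.5 - 1/(-3.360) = 0.47940 cm^-1, so d_i2 = 2.086 cm.
m_2 = -(2.086)/(-3.360) = 0.6207.
The system's lateral magnification is m_1 m_2 = (-0.3953)(0.6207) = -0.2454.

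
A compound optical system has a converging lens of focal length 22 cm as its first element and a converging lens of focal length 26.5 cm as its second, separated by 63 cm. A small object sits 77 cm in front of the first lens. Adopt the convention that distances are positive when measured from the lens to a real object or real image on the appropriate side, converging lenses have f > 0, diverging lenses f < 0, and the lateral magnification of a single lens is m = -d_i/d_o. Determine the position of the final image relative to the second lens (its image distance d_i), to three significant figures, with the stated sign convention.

150 cm

Lens 1: 1/d_i1 = 1/f_1 - 1/d_o1 = 1/22 - 1/77 = 0.03247 cm^-1, so d_i1 = 30.800 cm.
That image sits 32.200 cm in front of the second lens, so d_o2 = 32.200 cm.
Lens 2: 1/d_i2 = 1/f_2 - 1/d_o2 = 1/26.5 - 1/(32.200) = 0.00668 cm^-1, so d_i2 = 149.702 cm.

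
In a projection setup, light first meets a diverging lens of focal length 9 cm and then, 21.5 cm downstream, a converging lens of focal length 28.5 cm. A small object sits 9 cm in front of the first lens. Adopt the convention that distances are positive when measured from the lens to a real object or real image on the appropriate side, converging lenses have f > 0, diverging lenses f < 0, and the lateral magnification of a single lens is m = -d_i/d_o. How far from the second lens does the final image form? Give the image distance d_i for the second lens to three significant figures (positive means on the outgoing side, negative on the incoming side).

Applying the thin-lens equation to the first lens, 1/(-9) = 1/9 + 1/d_i1, which gives d_i1 = -4.500 cm.
The intermediate image is virtual, 4.500 cm to the left of lens 1, so d_o2 = L - d_i1 = 21.5 - (-4.500) = 26.000 cm.
Applying the thin-lens equation again with f_2 = 28.5 cm and d_o2 = 26.000 cm gives d_i2 = -296.400 cm.

-296 cm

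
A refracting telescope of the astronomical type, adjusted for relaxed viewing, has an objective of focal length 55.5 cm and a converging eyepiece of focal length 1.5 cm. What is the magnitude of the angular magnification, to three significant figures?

37.0

|M| = f_obj/|f_eye| = 55.5/1.5 = 37.000.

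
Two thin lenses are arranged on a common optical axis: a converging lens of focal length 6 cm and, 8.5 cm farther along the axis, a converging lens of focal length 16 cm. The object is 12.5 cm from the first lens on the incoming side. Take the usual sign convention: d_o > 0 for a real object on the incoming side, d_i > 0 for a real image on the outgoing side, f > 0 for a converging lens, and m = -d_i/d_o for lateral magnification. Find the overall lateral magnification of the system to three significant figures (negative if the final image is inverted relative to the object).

-0.776

First lens: d_i1 = 1/(1/6 - 1/12.5) = 11.538 cm.
m_1 = -(11.538)/12.5 = -0.9231.
Since 11.538 cm > 8.5 cm, the first image lies past the second lens and serves as a virtual object: d_o2 = L - d_i1 = -3.038 cm.
Second lens: d_i2 = 1/(1/16 - 1/(-3.038)) = 2.554 cm.
m_2 = -(2.554)/(-3.038) = 0.8404.
Overall magnification: m = m_1 m_2 = -0.7758.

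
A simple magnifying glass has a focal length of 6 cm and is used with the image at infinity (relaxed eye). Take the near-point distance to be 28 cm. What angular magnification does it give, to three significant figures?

M = D/f = 28/6 = 4.667.

4.67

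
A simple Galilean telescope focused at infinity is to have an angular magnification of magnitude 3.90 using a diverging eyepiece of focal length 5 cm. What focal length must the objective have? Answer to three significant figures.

|M| = f_obj/|f_eye|, so f_obj = |M| x |f_eye| = 3.9 x 5 = 19.500 cm.

19.5 cm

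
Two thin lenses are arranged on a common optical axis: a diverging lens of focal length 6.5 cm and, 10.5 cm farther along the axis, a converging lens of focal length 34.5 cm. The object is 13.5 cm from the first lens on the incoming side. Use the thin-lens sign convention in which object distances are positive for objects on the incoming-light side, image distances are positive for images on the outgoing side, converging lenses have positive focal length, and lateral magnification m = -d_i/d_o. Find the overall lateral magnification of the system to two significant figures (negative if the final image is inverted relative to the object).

0.57

Lens 1: 1/d_i1 = 1/f_1 - 1/d_o1 = 1/(-6.5) - 1/13.5 = -0.22792 cm^-1, so d_i1 = -4.388 cm.
m_1 = -(-4.388)/13.5 = 0.3250.
With d_i1 < 0 the first image is virtual and lies on the object side; the object distance for lens 2 is d_o2 = 10.5 - (-4.388) = 14.887 cm.
Lens 2: 1/d_i2 = 1/f_2 - 1/d_o2 = 1/34.5 - 1/(14.887) = -0.03818 cm^-1, so d_i2 = -26.188 cm.
m_2 = -(-26.188)/(14.887) = 1.7591.
The system's lateral magnification is m_1 m_2 = (0.3250)(1.7591) = 0.5717.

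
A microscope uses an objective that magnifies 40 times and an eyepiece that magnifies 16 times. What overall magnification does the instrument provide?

640

The overall magnification of a compound microscope is the product of the objective and eyepiece magnifications:
M = M_obj x M_eye = 40 x 16 = 640.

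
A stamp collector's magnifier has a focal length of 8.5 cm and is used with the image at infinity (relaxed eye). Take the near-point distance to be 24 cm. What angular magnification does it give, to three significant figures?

M = D/f = 24/8.5 = 2.824.

2.82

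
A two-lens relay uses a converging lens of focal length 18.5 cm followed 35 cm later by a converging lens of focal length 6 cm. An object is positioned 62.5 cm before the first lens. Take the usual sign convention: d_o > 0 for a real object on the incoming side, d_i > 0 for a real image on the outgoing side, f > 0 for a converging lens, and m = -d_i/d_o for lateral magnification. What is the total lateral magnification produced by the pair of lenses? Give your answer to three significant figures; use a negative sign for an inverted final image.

Applying the thin-lens equation to the first lens, 1/18.5 = 1/62.5 + 1/d_i1, which gives d_i1 = 26.278 cm.
Its lateral magnification is m_1 = -d_i1/d_o1 = -(26.278)/62.5 = -0.4205.
That image sits 8.722 cm in front of the second lens, so d_o2 = 8.722 cm.
Applying the thin-lens equation again with f_2 = 6 cm and d_o2 = 8.722 cm gives d_i2 = 19.228 cm.
m_2 = -(19.228)/(8.722) = -2.2046.
The system's lateral magnification is m_1 m_2 = (-0.4205)(-2.2046) = 0.9269.

0.927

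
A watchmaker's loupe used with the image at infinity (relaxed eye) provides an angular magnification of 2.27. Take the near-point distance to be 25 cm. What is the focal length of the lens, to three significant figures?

11.0 cm

For the image at infinity, M = D/f.
f = D/M = 25/2.27 = 11.013 cm.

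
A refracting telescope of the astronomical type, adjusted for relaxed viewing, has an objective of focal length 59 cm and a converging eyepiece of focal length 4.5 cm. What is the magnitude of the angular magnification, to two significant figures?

|M| = f_obj/|f_eye| = 59/4.5 = 13.111.

13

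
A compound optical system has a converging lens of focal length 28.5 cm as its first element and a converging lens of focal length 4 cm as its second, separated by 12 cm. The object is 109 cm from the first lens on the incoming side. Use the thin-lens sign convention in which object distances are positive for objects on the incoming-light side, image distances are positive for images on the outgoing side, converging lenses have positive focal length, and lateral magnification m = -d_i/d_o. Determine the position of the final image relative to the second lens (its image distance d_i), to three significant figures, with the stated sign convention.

Lens 1: 1/d_i1 = 1/f_1 - 1/d_o1 = 1/28.5 - 1/109 = 0.02591 cm^-1, so d_i1 = 38.590 cm.
Since 38.590 cm > 12 cm, the first image lies past the second lens and serves as a virtual object: d_o2 = L - d_i1 = -26.590 cm.
Lens 2: 1/d_i2 = 1/f_2 - 1/d_o2 = 1/4 - 1/(-26.590) = 0.28761 cm^-1, so d_i2 = 3.477 cm.

3.48 cm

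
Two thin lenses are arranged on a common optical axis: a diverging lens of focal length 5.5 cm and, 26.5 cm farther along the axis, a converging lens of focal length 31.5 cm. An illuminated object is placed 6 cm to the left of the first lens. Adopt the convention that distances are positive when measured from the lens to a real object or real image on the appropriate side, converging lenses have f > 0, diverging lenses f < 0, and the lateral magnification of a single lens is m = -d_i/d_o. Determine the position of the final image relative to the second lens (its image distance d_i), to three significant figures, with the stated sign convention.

-434 cm

Lens 1: 1/d_i1 = 1/f_1 - 1/d_o1 = 1/(-5.5) - 1/6 = -0.34848 cm^-1, so d_i1 = -2.870 cm.
The intermediate image is virtual, 2.870 cm to the left of lens 1, so d_o2 = L - d_i1 = 26.5 - (-2.870) = 29.370 cm.
Lens 2: 1/d_i2 = 1/f_2 - 1/d_o2 = 1/31.5 - 1/(29.370) = -0.00230 cm^-1, so d_i2 = -434.250 cm.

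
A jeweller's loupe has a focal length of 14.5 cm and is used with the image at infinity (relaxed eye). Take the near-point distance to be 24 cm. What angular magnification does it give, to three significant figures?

M = D/f = 24/14.5 = 1.655.

1.66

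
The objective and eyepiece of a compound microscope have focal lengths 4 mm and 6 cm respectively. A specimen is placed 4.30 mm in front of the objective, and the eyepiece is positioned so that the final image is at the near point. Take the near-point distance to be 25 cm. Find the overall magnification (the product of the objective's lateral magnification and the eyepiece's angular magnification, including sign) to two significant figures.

-69

Convert to cm: f_obj = 4 mm = 0.4 cm; d_o = 4.30 mm = 0.43 cm.
Objective: 1/d_i = 1/f_obj - 1/d_o = 1/0.4 - 1/0.43 = 0.17442 cm^-1, so d_i = 5.733 cm.
m_obj = -d_i/d_o = -5.733/0.43 = -13.333.
Eyepiece angular magnification (image at near point): M_eye = 1 + D/f_e = 1 + 25/6 = 5.167.
Overall M = m_obj x M_eye = (-13.333)(5.167) = -68.89.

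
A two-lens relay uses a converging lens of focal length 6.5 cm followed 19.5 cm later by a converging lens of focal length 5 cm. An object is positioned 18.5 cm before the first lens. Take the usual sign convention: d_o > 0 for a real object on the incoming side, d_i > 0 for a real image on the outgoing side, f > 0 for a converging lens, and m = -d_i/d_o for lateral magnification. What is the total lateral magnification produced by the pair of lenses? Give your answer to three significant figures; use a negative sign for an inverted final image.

0.605

Lens 1: 1/d_i1 = 1/f_1 - 1/d_o1 = 1/6.5 - 1/18.5 = 0.09979 cm^-1, so d_i1 = 10.021 cm.
m_1 = -(10.021)/18.5 = -0.5417.
That image sits 9.479 cm in front of the second lens, so d_o2 = 9.479 cm.
Lens 2: 1/d_i2 = 1/f_2 - 1/d_o2 = 1/5 - 1/(9.479) = 0.09451 cm^-1, so d_i2 = 10.581 cm.
m_2 = -(10.581)/(9.479) = -1.1163.
Total m = m_1 x m_2 = (-0.5417)(-1.1163) = 0.6047.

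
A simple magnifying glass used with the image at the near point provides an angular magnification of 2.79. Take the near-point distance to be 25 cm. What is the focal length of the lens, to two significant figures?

For the image at the near point, M = 1 + D/f.
f = D/(M - 1) = 25/(2.79 - 1) = 13.966 cm.

14 cm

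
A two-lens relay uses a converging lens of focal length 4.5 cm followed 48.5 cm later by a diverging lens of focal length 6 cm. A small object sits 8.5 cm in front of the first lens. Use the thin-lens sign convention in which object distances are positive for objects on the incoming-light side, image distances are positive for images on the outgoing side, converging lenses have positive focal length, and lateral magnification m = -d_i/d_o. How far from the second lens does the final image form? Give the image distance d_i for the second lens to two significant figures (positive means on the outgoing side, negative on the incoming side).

-5.2 cm

First lens: d_i1 = 1/(1/4.5 - 1/8.5) = 9.563 cm.
Object distance for lens 2: d_o2 = 48.5 - 9.563 = 38.938 cm.
Second lens: d_i2 = 1/(1/(-6) - 1/(38.938)) = -5.199 cm.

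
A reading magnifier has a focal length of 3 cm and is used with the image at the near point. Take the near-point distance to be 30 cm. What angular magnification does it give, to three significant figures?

M = 1 + D/f = 1 + 30/3 = 11.000.

11.0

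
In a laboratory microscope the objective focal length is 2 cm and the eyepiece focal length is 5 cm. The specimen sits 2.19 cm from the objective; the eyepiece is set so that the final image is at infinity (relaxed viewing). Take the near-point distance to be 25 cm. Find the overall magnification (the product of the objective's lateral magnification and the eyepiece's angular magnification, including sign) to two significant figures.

-53

Objective: 1/d_i = 1/f_obj - 1/d_o = 1/2 - 1/2.19 = 0.04338 cm^-1, so d_i = 23.053 cm.
m_obj = -d_i/d_o = -23.053/2.19 = -10.526.
Eyepiece angular magnification (image at infinity): M_eye = D/f_e = 25/5 = 5.000.
Overall M = m_obj x M_eye = (-10.526)(5.000) = -52.63.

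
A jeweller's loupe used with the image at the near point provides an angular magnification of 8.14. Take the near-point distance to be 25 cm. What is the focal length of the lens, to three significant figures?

3.50 cm

For the image at the near point, M = 1 + D/f.
f = D/(M - 1) = 25/(8.14 - 1) = 3.501 cm.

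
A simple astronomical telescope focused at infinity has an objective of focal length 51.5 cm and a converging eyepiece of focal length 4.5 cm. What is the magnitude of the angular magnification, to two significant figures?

|M| = f_obj/|f_eye| = 51.5/4.5 = 11.444.

11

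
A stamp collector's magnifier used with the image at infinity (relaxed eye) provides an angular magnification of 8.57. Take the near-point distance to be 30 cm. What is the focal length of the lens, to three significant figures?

For the image at infinity, M = D/f.
f = D/M = 30/8.57 = 3.501 cm.

3.50 cm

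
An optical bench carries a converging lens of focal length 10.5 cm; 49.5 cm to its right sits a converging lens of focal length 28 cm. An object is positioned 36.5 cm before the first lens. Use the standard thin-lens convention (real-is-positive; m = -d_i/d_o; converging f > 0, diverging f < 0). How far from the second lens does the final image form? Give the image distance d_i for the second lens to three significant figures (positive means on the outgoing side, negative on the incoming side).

144 cm

First lens: d_i1 = 1/(1/10.5 - 1/36.5) = 14.740 cm.
Object distance for lens 2: d_o2 = 49.5 - 14.740 = 34.760 cm.
Second lens: d_i2 = 1/(1/28 - 1/(34.760)) = 143.983 cm.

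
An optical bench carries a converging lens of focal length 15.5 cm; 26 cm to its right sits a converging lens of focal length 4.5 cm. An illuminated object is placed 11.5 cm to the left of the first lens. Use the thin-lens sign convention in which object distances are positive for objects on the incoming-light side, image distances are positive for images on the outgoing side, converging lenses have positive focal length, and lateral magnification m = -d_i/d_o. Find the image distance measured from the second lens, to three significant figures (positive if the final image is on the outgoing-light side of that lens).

4.81 cm

First lens: d_i1 = 1/(1/15.5 - 1/11.5) = -44.562 cm.
The intermediate image is virtual, 44.562 cm to the left of lens 1, so d_o2 = L - d_i1 = 26 - (-44.562) = 70.562 cm.
Second lens: d_i2 = 1/(1/4.5 - 1/(70.562)) = 4.807 cm.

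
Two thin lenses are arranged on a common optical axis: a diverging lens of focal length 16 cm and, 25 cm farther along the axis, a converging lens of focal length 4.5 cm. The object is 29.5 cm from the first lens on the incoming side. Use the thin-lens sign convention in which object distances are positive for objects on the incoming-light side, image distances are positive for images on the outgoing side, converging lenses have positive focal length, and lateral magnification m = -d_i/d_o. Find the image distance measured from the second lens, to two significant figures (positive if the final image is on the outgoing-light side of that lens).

Applying the thin-lens equation to the first lens, 1/(-16) = 1/29.5 + 1/d_i1, which gives d_i1 = -10.374 cm.
With d_i1 < 0 the first image is virtual and lies on the object side; the object distance for lens 2 is d_o2 = 25 - (-10.374) = 35.374 cm.
Applying the thin-lens equation again with f_2 = 4.5 cm and d_o2 = 35.374 cm gives d_i2 = 5.156 cm.

5.2 cm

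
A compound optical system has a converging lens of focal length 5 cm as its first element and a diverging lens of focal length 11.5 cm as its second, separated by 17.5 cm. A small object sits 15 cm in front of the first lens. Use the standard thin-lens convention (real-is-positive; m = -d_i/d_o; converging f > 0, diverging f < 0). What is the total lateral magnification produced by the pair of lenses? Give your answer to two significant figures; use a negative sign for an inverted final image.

-0.27

Lens 1: 1/d_i1 = 1/f_1 - 1/d_o1 = 1/5 - 1/15 = 0.13333 cm^-1, so d_i1 = 7.500 cm.
m_1 = -(7.500)/15 = -0.5000.
Object distance for lens 2: d_o2 = 17.5 - 7.500 = 10.000 cm.
Lens 2: 1/d_i2 = 1/f_2 - 1/d_o2 = 1/(-11.5) - 1/(10.000) = -0.18696 cm^-1, so d_i2 = -5.349 cm.
m_2 = -(-5.349)/(10.000) = 0.5349.
The system's lateral magnification is m_1 m_2 = (-0.5000)(0.5349) = -0.2674.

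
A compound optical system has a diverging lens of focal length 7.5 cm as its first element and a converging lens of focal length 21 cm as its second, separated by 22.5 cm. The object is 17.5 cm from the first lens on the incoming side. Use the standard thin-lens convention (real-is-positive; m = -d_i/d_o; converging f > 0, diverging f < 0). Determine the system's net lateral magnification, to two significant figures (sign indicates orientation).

-0.93

First lens: d_i1 = 1/(1/(-7.5) - 1/17.5) = -5.250 cm.
m_1 = -(-5.250)/17.5 = 0.3000.
With d_i1 < 0 the first image is virtual and lies on the object side; the object distance for lens 2 is d_o2 = 22.5 - (-5.250) = 27.750 cm.
Second lens: d_i2 = 1/(1/21 - 1/(27.750)) = 86.333 cm.
m_2 = -(86.333)/(27.750) = -3.1111.
Overall magnification: m = m_1 m_2 = -0.9333.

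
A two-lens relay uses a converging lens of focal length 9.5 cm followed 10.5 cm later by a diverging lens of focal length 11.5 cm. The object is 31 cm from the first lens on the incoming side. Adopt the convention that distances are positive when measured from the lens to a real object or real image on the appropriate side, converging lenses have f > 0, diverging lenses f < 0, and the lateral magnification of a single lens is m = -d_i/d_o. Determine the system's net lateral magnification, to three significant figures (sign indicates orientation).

Applying the thin-lens equation to the first lens, 1/9.5 = 1/31 + 1/d_i1, which gives d_i1 = 13.698 cm.
Its lateral magnification is m_1 = -d_i1/d_o1 = -(13.698)/31 = -0.4419.
Since 13.698 cm > 10.5 cm, the first image lies past the second lens and serves as a virtual object: d_o2 = L - d_i1 = -3.198 cm.
Applying the thin-lens equation again with f_2 = -11.5 cm and d_o2 = -3.198 cm gives d_i2 = 4.429 cm.
m_2 = -(4.429)/(-3.198) = 1.3852.
Overall magnification: m = m_1 m_2 = -0.6120.

-0.612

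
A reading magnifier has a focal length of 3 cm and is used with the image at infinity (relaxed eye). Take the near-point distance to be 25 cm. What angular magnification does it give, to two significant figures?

8.3

M = D/f = 25/3 = 8.333.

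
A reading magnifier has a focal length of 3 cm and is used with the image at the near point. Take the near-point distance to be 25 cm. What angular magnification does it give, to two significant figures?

M = 1 + D/f = 1 + 25/3 = 9.333.

9.3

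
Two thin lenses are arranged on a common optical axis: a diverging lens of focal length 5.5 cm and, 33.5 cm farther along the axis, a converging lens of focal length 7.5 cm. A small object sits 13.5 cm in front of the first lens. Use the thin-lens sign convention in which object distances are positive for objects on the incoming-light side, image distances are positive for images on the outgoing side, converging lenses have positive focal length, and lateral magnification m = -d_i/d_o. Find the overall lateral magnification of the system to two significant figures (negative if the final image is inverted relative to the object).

-0.073

Lens 1: 1/d_i1 = 1/f_1 - 1/d_o1 = 1/(-5.5) - 1/13.5 = -0.25589 cm^-1, so d_i1 = -3.908 cm.
m_1 = -(-3.908)/13.5 = 0.2895.
The intermediate image is virtual, 3.908 cm to the left of lens 1, so d_o2 = L - d_i1 = 33.5 - (-3.908) = 37.408 cm.
Lens 2: 1/d_i2 = 1/f_2 - 1/d_o2 = 1/7.5 - 1/(37.408) = 0.10660 cm^-1, so d_i2 = 9.381 cm.
m_2 = -(9.381)/(37.408) = -0.2508.
Total m = m_1 x m_2 = (0.2895)(-0.2508) = -0.0726.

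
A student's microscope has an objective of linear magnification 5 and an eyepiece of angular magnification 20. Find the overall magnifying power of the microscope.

The overall magnification of a compound microscope is the product of the objective and eyepiece magnifications:
M = M_obj x M_eye = 5 x 20 = 100.

100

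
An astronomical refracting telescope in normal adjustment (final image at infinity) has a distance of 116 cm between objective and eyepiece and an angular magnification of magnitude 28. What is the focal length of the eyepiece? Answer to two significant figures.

In normal adjustment the tube length equals f_obj + f_eye and |M| = f_obj/f_eye.
So f_obj = 28 f_eye and 28 f_eye + f_eye = 116 cm, giving f_eye = 116/29 = 4.000 cm and f_obj = 112.000 cm.

4.0 cm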